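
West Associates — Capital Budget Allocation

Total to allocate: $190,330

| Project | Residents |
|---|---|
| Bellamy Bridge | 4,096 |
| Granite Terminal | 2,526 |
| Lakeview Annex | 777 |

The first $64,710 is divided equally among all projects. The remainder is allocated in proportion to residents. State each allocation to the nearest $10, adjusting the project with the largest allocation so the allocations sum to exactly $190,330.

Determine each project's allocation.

First tranche $64,710 split equally: $21,570 each.
Remainder $125,620 by residents (total 7,399): Bellamy Bridge 69,541.77 → $69,540; Granite Terminal 42,886.35 → $42,890; Lakeview Annex 13,191.88 → $13,190.
Totals: Bellamy Bridge $21,570 + $69,540 = $91,110; Granite Terminal $21,570 + $42,890 = $64,460; Lakeview Annex $21,570 + $13,190 = $34,760.

Bellamy Bridge: $91,110 | Granite Terminal: $64,460 | Lakeview Annex: $34,760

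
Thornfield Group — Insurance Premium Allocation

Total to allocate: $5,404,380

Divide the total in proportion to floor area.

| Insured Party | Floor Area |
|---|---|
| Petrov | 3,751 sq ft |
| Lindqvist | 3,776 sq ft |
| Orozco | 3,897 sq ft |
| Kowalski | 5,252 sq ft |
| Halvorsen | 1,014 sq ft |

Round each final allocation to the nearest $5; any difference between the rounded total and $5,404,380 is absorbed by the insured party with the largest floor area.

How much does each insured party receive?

Floor area total: 17,690.
Raw shares: Petrov 3,751/17,690 × $5,404,380 = 1,145,948.52; Lindqvist 3,776/17,690 × $5,404,380 = 1,153,586.14; Orozco 3,897/17,690 × $5,404,380 = 1,190,552.22; Kowalski 5,252/17,690 × $5,404,380 = 1,604,511.24; Halvorsen 1,014/17,690 × $5,404,380 = 309,781.87.
After rounding ($5): Petrov $1,145,950; Lindqvist $1,153,585; Orozco $1,190,550; Kowalski $1,604,510; Halvorsen $309,780. Sum = $5,404,375.
Difference $5,404,380 − $5,404,375 = +$5 applied to largest floor area (Kowalski): Kowalski becomes $1,604,515.

Petrov: $1,145,950; Lindqvist: $1,153,585; Orozco: $1,190,550; Kowalski: $1,604,515; Halvorsen: $309,780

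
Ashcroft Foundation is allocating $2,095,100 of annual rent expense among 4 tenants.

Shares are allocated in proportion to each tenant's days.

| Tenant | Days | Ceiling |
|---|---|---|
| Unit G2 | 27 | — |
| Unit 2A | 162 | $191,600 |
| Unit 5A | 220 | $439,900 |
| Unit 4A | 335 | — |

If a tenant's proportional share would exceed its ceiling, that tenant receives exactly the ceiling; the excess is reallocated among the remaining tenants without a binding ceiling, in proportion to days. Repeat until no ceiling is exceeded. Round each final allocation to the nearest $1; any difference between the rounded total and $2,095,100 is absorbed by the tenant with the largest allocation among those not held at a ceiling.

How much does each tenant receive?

Unit G2: $109,164; Unit 2A: $191,600; Unit 5A: $439,900; Unit 4A: $1,354,436

Total days = 744.
Pro-rata shares before constraints: Unit G2 76,031.85; Unit 2A 456,191.13; Unit 5A 619,518.82; Unit 4A 943,358.20.
Capped: Unit 2A ($191,600), Unit 5A ($439,900); balance $1,463,600 reallocated over remaining days 362.
Shares after redistribution: Unit G2 109,163.54 → $109,164; Unit 4A 1,354,436.46 → $1,354,436.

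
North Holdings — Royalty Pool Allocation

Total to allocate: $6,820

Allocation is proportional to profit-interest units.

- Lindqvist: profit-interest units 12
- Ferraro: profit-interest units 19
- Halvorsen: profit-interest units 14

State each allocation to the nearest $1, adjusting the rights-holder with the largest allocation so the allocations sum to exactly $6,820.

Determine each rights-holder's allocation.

Lindqvist: $1,819; Ferraro: $2,879; Halvorsen: $2,122

Sum of profit-interest units: 45.
Unrounded shares: Lindqvist 12/45 × $6,820 = 1,818.67; Ferraro 19/45 × $6,820 = 2,879.56; Halvorsen 14/45 × $6,820 = 2,121.78.
At nearest $1: Lindqvist $1,819; Ferraro $2,880; Halvorsen $2,122. Sum = $6,821.
Difference $6,820 − $6,821 = −$1 applied to largest allocation (Ferraro): Ferraro becomes $2,879.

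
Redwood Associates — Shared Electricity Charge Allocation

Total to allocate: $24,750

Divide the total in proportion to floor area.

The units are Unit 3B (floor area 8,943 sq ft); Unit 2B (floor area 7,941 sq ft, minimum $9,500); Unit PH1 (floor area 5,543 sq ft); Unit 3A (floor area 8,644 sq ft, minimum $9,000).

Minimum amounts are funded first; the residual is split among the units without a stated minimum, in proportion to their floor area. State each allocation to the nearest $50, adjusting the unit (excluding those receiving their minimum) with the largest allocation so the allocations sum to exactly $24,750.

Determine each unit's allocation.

Guaranteed amounts: Unit 2B $9,500; Unit 3A $9,000. Residual $6,250.
Residual split over remaining floor area 14,486: Unit 3B 3,858.47 → $3,850; Unit PH1 2,391.53 → $2,400.

Unit 3B: $3,850 | Unit 2B: $9,500 | Unit PH1: $2,400 | Unit 3A: $9,000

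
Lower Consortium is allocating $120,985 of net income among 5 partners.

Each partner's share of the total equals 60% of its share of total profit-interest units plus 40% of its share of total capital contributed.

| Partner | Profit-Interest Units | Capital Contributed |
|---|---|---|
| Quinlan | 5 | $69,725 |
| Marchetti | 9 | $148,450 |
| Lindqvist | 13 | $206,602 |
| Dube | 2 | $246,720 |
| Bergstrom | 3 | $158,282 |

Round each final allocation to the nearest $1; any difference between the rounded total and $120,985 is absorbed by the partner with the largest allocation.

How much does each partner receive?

Profit-interest units total 32; capital contributed total 829,779.
Composite weights (60% profit-interest units + 40% capital contributed): Quinlan 0.1274; Marchetti 0.2403; Lindqvist 0.3433; Dube 0.1564; Bergstrom 0.1326.
Proportional shares: Quinlan 15,408.81; Marchetti 29,074.05; Lindqvist 41,539.44; Dube 18,926.03; Bergstrom 16,036.66.
Rounded to nearest $1: Quinlan $15,409; Marchetti $29,074; Lindqvist $41,539; Dube $18,926; Bergstrom $16,037. Sum = $120,985.
Sum already equals the total — no adjustment.

Quinlan: $15,409 · Marchetti: $29,074 · Lindqvist: $41,539 · Dube: $18,926 · Bergstrom: $16,037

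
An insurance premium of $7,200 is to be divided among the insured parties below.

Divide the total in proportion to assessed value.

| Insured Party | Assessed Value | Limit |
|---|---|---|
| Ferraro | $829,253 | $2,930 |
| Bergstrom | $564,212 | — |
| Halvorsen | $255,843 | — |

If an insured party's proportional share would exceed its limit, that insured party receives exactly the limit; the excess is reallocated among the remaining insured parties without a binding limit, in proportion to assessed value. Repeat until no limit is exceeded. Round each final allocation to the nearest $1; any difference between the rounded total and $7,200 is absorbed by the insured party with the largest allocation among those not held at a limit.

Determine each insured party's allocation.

Sum of assessed value: 1,649,308.
Unconstrained shares: Ferraro 3,620.08; Bergstrom 2,463.05; Halvorsen 1,116.87.
Held at cap: Ferraro ($2,930); balance $4,270 reallocated over remaining assessed value 820,055.
Redistributed shares: Bergstrom 2,937.83 → $2,938; Halvorsen 1,332.17 → $1,332.

Ferraro: $2,930 · Bergstrom: $2,938 · Halvorsen: $1,332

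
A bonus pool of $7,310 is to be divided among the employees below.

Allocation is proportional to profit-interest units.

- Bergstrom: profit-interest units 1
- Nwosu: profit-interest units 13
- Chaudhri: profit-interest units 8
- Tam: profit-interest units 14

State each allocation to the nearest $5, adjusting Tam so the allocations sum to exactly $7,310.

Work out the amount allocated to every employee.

Bergstrom: $205 | Nwosu: $2,640 | Chaudhri: $1,625 | Tam: $2,840

Profit-interest units total: 36.
Pro-rata amounts: Bergstrom 1/36 × $7,310 = 203.06; Nwosu 13/36 × $7,310 = 2,639.72; Chaudhri 8/36 × $7,310 = 1,624.44; Tam 14/36 × $7,310 = 2,842.78.
At nearest $5: Bergstrom $205; Nwosu $2,640; Chaudhri $1,625; Tam $2,845. Sum = $7,315.
Difference $7,310 − $7,315 = −$5 applied to Tam: Tam becomes $2,840.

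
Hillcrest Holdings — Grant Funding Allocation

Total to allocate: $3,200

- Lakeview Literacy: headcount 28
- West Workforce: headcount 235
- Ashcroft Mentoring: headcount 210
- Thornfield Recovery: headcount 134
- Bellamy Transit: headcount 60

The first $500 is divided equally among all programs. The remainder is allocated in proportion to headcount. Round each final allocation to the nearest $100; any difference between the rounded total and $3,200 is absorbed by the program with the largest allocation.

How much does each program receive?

Lakeview Literacy: $200 | West Workforce: $1,100 | Ashcroft Mentoring: $1,000 | Thornfield Recovery: $600 | Bellamy Transit: $300

Equal tier: $500 ÷ 5 = $100 apiece.
Remainder $2,700 by headcount (total 667): Lakeview Literacy 113.34 → $100; West Workforce 951.27 → $1,000; Ashcroft Mentoring 850.07 → $900; Thornfield Recovery 542.43 → $500; Bellamy Transit 242.88 → $200.
Totals: Lakeview Literacy $100 + $100 = $200; West Workforce $100 + $1,000 = $1,100; Ashcroft Mentoring $100 + $900 = $1,000; Thornfield Recovery $100 + $500 = $600; Bellamy Transit $100 + $200 = $300.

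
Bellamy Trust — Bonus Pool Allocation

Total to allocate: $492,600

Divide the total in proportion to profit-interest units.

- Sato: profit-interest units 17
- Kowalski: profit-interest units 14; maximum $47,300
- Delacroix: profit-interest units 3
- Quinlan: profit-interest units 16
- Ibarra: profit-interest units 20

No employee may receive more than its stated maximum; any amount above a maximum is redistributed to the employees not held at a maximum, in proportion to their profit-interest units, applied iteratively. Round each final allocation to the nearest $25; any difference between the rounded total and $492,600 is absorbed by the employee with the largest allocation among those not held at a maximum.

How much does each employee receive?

Combined profit-interest units = 70.
Pro-rata shares before constraints: Sato 119,631.43; Kowalski 98,520.00; Delacroix 21,111.43; Quinlan 112,594.29; Ibarra 140,742.86.
Capped: Kowalski ($47,300); residual $445,300 reallocated over remaining profit-interest units 56.
Remaining shares: Sato 135,180.36 → $135,175; Delacroix 23,855.36 → $23,850; Quinlan 127,228.57 → $127,225; Ibarra 159,035.71 → $159,025.
Rounding difference +$25 applied to Ibarra → $159,050.

Sato: $135,175 | Kowalski: $47,300 | Delacroix: $23,850 | Quinlan: $127,225 | Ibarra: $159,050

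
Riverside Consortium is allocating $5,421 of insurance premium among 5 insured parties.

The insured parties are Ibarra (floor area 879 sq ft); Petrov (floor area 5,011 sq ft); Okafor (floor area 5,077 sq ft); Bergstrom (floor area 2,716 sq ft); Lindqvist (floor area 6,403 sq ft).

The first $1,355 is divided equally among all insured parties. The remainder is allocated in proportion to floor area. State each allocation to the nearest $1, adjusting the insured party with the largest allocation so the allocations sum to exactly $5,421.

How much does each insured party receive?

Ibarra: $449; Petrov: $1,285; Okafor: $1,299; Bergstrom: $821; Lindqvist: $1,567

First tranche $1,355 split equally: $271 each.
Remainder $4,066 by floor area (total 20,086): Ibarra 177.94 → $178; Petrov 1,014.37 → $1,014; Okafor 1,027.73 → $1,028; Bergstrom 549.80 → $550; Lindqvist 1,296.16 → $1,296.
Totals: Ibarra $271 + $178 = $449; Petrov $271 + $1,014 = $1,285; Okafor $271 + $1,028 = $1,299; Bergstrom $271 + $550 = $821; Lindqvist $271 + $1,296 = $1,567.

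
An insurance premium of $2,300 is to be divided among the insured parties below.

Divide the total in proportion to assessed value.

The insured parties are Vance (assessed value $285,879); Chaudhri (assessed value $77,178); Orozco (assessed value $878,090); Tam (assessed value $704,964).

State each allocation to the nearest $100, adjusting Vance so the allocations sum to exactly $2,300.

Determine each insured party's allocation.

Vance: $400 · Chaudhri: $100 · Orozco: $1,000 · Tam: $800

Combined assessed value = 1,946,111.
Pro-rata amounts: Vance 285,879/1,946,111 × $2,300 = 337.86; Chaudhri 77,178/1,946,111 × $2,300 = 91.21; Orozco 878,090/1,946,111 × $2,300 = 1,037.77; Tam 704,964/1,946,111 × $2,300 = 833.16.
After rounding ($100): Vance $300; Chaudhri $100; Orozco $1,000; Tam $800. Sum = $2,200.
Difference $2,300 − $2,200 = +$100 applied to Vance: Vance becomes $400.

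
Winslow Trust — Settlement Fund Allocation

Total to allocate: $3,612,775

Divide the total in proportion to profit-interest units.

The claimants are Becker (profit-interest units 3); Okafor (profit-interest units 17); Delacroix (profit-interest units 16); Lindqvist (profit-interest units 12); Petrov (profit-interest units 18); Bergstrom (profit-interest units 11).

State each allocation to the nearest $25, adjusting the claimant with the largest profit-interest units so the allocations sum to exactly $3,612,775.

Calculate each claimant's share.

Total profit-interest units = 77.
Pro-rata amounts: Becker 3/77 × $3,612,775 = 140,757.47; Okafor 17/77 × $3,612,775 = 797,625.65; Delacroix 16/77 × $3,612,775 = 750,706.49; Lindqvist 12/77 × $3,612,775 = 563,029.87; Petrov 18/77 × $3,612,775 = 844,544.81; Bergstrom 11/77 × $3,612,775 = 516,110.71.
After rounding ($25): Becker $140,750; Okafor $797,625; Delacroix $750,700; Lindqvist $563,025; Petrov $844,550; Bergstrom $516,100. Sum = $3,612,750.
Difference $3,612,775 − $3,612,750 = +$25 applied to largest profit-interest units (Petrov): Petrov becomes $844,575.

Becker: $140,750 · Okafor: $797,625 · Delacroix: $750,700 · Lindqvist: $563,025 · Petrov: $844,575 · Bergstrom: $516,100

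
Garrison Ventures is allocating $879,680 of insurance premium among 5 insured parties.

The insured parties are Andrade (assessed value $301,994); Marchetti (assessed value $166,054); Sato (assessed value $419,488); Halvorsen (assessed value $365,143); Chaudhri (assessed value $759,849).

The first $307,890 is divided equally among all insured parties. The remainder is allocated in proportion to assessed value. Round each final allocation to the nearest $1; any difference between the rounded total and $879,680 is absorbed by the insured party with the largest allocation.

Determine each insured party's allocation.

Andrade: $147,379 · Marchetti: $108,756 · Sato: $180,761 · Halvorsen: $165,321 · Chaudhri: $277,463

Equal tier: $307,890 ÷ 5 = $61,578 apiece.
Remainder $571,790 by assessed value (total 2,012,528): Andrade 85,801.12 → $85,801; Marchetti 47,178.48 → $47,178; Sato 119,182.96 → $119,183; Halvorsen 103,742.71 → $103,743; Chaudhri 215,884.73 → $215,885.
Totals: Andrade $61,578 + $85,801 = $147,379; Marchetti $61,578 + $47,178 = $108,756; Sato $61,578 + $119,183 = $180,761; Halvorsen $61,578 + $103,743 = $165,321; Chaudhri $61,578 + $215,885 = $277,463.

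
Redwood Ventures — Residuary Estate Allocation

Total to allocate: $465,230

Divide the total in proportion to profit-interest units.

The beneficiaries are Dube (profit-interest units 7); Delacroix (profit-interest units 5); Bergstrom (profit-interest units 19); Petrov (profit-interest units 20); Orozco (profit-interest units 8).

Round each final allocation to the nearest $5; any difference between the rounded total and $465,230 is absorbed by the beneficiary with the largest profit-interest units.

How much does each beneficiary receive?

Total profit-interest units = 59.
Unrounded shares: Dube 7/59 × $465,230 = 55,196.78; Delacroix 5/59 × $465,230 = 39,426.27; Bergstrom 19/59 × $465,230 = 149,819.83; Petrov 20/59 × $465,230 = 157,705.08; Orozco 8/59 × $465,230 = 63,082.03.
Rounded to nearest $5: Dube $55,195; Delacroix $39,425; Bergstrom $149,820; Petrov $157,705; Orozco $63,080. Sum = $465,225.
Difference $465,230 − $465,225 = +$5 applied to largest profit-interest units (Petrov): Petrov becomes $157,710.

Dube: $55,195 | Delacroix: $39,425 | Bergstrom: $149,820 | Petrov: $157,710 | Orozco: $63,080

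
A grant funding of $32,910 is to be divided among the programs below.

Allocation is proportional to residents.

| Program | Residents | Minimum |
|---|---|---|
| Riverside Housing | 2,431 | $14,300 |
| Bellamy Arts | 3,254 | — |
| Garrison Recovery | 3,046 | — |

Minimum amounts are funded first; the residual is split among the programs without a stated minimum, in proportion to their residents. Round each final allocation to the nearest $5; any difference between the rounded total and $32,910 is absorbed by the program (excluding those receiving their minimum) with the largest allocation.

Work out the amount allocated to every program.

Riverside Housing: $14,300; Bellamy Arts: $9,610; Garrison Recovery: $9,000

Fund the minimums — Riverside Housing $14,300. Remaining pool $18,610.
Remaining pool split over remaining residents 6,300: Bellamy Arts 9,612.21 → $9,610; Garrison Recovery 8,997.79 → $9,000.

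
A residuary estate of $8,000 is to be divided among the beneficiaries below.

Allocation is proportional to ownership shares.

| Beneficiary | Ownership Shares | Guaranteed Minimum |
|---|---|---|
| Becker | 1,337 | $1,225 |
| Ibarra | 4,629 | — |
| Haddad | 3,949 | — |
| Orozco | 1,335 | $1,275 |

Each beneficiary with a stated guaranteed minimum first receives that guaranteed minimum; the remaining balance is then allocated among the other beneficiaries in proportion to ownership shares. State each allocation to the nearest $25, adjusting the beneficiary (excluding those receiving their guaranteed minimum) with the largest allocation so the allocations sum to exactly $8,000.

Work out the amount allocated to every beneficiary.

Guaranteed amounts: Becker $1,225; Orozco $1,275. Remaining pool $5,500.
Remaining pool split over remaining ownership shares 8,578: Ibarra 2,968.00 → $2,975; Haddad 2,532.00 → $2,525.

Becker: $1,225 · Ibarra: $2,975 · Haddad: $2,525 · Orozco: $1,275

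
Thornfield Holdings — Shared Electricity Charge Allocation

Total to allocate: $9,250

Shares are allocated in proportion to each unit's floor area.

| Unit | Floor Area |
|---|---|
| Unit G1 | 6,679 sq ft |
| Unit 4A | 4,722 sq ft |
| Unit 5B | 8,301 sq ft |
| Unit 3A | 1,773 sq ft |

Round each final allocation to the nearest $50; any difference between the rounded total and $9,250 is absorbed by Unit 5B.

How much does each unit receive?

Sum of floor area: 21,475.
Proportional shares: Unit G1 6,679/21,475 × $9,250 = 2,876.87; Unit 4A 4,722/21,475 × $9,250 = 2,033.92; Unit 5B 8,301/21,475 × $9,250 = 3,575.52; Unit 3A 1,773/21,475 × $9,250 = 763.69.
After rounding ($50): Unit G1 $2,900; Unit 4A $2,050; Unit 5B $3,600; Unit 3A $750. Sum = $9,300.
Difference $9,250 − $9,300 = −$50 applied to Unit 5B: Unit 5B becomes $3,550.

Unit G1: $2,900; Unit 4A: $2,050; Unit 5B: $3,550; Unit 3A: $750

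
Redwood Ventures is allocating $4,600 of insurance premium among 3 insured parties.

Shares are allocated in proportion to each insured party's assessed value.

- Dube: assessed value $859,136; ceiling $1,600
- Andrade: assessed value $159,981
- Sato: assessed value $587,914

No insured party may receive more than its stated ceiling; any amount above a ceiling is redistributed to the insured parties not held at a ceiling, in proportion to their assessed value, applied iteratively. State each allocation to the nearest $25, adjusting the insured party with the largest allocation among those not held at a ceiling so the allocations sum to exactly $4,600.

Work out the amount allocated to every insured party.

Total assessed value = 1,607,031.
Pro-rata shares before constraints: Dube 2,459.21; Andrade 457.93; Sato 1,682.86.
Held at cap: Dube ($1,600); balance $3,000 reallocated over remaining assessed value 747,895.
Shares after redistribution: Andrade 641.73 → $650; Sato 2,358.27 → $2,350.

Dube: $1,600; Andrade: $650; Sato: $2,350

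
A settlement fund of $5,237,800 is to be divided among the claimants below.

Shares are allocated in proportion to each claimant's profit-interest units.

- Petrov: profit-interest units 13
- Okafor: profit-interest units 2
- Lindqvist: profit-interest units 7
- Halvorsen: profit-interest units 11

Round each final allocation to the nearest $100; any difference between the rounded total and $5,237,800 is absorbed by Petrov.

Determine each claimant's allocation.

Petrov: $2,063,500 · Okafor: $317,400 · Lindqvist: $1,111,000 · Halvorsen: $1,745,900

Combined profit-interest units = 33.
Proportional shares: Petrov 13/33 × $5,237,800 = 2,063,375.76; Okafor 2/33 × $5,237,800 = 317,442.42; Lindqvist 7/33 × $5,237,800 = 1,111,048.48; Halvorsen 11/33 × $5,237,800 = 1,745,933.33.
Rounded to nearest $100: Petrov $2,063,400; Okafor $317,400; Lindqvist $1,111,000; Halvorsen $1,745,900. Sum = $5,237,700.
Difference $5,237,800 − $5,237,700 = +$100 applied to Petrov: Petrov becomes $2,063,500.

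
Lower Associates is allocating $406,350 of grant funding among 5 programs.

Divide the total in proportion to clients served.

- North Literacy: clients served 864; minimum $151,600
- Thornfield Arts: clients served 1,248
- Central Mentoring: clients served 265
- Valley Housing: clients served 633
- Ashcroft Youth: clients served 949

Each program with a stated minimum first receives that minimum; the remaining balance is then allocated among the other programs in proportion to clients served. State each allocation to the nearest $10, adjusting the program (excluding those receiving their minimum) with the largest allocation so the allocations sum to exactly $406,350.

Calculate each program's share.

Fund the minimums — North Literacy $151,600. Residual $254,750.
Residual split over remaining clients served 3,095: Thornfield Arts 102,723.10 → $102,720; Central Mentoring 21,812.20 → $21,810; Valley Housing 52,102.34 → $52,100; Ashcroft Youth 78,112.36 → $78,110.
Rounding difference +$10 applied to Thornfield Arts → $102,730.

North Literacy: $151,600 · Thornfield Arts: $102,730 · Central Mentoring: $21,810 · Valley Housing: $52,100 · Ashcroft Youth: $78,110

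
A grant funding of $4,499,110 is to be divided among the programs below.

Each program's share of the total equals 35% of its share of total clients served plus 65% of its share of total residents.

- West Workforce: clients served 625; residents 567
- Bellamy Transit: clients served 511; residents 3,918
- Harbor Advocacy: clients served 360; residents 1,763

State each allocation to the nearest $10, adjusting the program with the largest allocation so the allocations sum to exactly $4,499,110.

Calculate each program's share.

West Workforce: $923,260 · Bellamy Transit: $2,371,730 · Harbor Advocacy: $1,204,120

Clients served total 1,496; residents total 6,248.
Blended shares (35% clients served + 65% residents): West Workforce 0.2052; Bellamy Transit 0.5272; Harbor Advocacy 0.2676.
Unrounded shares: West Workforce 923,262.98; Bellamy Transit 2,371,726.41; Harbor Advocacy 1,204,120.61.
After rounding ($10): West Workforce $923,260; Bellamy Transit $2,371,730; Harbor Advocacy $1,204,120. Sum = $4,499,110.
Sum already equals the total — no adjustment.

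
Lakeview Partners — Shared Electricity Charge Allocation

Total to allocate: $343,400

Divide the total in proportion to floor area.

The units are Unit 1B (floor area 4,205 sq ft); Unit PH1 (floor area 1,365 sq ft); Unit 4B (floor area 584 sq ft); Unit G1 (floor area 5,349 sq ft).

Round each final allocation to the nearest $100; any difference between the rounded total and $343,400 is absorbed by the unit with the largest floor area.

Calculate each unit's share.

Unit 1B: $125,500; Unit PH1: $40,700; Unit 4B: $17,400; Unit G1: $159,800

Sum of floor area: 4,205 + 1,365 + 584 + 5,349 = 11,503.
Proportional shares: Unit 1B 125,532.21; Unit PH1 40,749.46; Unit 4B 17,434.20; Unit G1 159,684.13.
Rounded to nearest $100: Unit 1B $125,500; Unit PH1 $40,700; Unit 4B $17,400; Unit G1 $159,700. Sum = $343,300.
Difference $343,400 − $343,300 = +$100 applied to largest floor area (Unit G1): Unit G1 becomes $159,800.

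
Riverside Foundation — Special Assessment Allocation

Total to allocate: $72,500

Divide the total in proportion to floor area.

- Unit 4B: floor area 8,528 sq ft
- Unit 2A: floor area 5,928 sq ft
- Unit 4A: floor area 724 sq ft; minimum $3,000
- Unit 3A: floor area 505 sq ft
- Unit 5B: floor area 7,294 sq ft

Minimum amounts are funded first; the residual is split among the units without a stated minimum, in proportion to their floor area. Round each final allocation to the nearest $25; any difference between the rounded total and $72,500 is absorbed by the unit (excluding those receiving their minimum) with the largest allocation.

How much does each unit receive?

Unit 4B: $26,625 · Unit 2A: $18,525 · Unit 4A: $3,000 · Unit 3A: $1,575 · Unit 5B: $22,775

Guaranteed amounts: Unit 4A $3,000. Balance $69,500.
Balance split over remaining floor area 22,255: Unit 4B 26,632.04 → $26,625; Unit 2A 18,512.51 → $18,525; Unit 3A 1,577.06 → $1,575; Unit 5B 22,778.39 → $22,775.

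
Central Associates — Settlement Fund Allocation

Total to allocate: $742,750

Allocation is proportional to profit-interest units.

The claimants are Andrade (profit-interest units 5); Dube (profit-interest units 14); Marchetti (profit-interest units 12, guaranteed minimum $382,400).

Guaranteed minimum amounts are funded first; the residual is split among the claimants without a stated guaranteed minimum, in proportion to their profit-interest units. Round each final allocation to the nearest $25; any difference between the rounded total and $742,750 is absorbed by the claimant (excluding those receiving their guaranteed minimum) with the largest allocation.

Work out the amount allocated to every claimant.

Minimums first: Marchetti $382,400. Balance $360,350.
Balance split over remaining profit-interest units 19: Andrade 94,828.95 → $94,825; Dube 265,521.05 → $265,525.

Andrade: $94,825 | Dube: $265,525 | Marchetti: $382,400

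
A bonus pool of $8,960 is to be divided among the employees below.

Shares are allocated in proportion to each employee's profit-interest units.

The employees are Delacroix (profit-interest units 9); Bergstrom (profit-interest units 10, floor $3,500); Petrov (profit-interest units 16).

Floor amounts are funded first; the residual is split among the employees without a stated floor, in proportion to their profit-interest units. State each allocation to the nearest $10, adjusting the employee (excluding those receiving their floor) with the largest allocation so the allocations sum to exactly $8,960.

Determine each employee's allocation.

Delacroix: $1,970; Bergstrom: $3,500; Petrov: $3,490

Minimums first: Bergstrom $3,500. Residual $5,460.
Residual split over remaining profit-interest units 25: Delacroix 1,965.60 → $1,970; Petrov 3,494.40 → $3,490.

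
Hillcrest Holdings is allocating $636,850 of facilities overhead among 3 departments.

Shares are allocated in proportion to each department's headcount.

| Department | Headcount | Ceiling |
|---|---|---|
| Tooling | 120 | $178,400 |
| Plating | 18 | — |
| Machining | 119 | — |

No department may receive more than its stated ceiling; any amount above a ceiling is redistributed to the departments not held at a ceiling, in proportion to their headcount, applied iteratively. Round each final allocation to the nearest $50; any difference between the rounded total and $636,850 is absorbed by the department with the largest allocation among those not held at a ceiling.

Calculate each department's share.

Total headcount = 257.
Pro-rata shares before constraints: Tooling 297,361.87; Plating 44,604.28; Machining 294,883.85.
Cap binds for Tooling ($178,400); residual $458,450 reallocated over remaining headcount 137.
Shares after redistribution: Plating 60,234.31 → $60,250; Machining 398,215.69 → $398,200.

Tooling: $178,400 | Plating: $60,250 | Machining: $398,200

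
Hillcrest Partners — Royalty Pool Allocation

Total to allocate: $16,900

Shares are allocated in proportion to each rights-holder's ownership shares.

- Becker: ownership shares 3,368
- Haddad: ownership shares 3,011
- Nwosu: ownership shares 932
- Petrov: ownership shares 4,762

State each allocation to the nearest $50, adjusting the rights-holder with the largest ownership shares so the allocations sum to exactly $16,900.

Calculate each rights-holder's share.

Becker: $4,700 · Haddad: $4,200 · Nwosu: $1,300 · Petrov: $6,700

Sum of ownership shares: 12,073.
Raw shares: Becker 3,368/12,073 × $16,900 = 4,714.59; Haddad 3,011/12,073 × $16,900 = 4,214.85; Nwosu 932/12,073 × $16,900 = 1,304.63; Petrov 4,762/12,073 × $16,900 = 6,665.93.
Rounded to nearest $50: Becker $4,700; Haddad $4,200; Nwosu $1,300; Petrov $6,650. Sum = $16,850.
Difference $16,900 − $16,850 = +$50 applied to largest ownership shares (Petrov): Petrov becomes $6,700.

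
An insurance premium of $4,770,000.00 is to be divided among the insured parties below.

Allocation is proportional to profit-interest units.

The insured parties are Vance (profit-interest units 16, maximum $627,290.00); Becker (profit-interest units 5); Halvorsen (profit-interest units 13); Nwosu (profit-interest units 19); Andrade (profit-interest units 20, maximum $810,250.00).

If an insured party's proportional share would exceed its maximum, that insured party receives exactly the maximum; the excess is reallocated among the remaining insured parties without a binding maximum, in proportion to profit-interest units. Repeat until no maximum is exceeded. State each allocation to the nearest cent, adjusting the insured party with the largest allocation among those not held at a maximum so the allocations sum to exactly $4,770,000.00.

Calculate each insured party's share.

Vance: $627,290.00 · Becker: $450,332.43 · Halvorsen: $1,170,864.32 · Nwosu: $1,711,263.25 · Andrade: $810,250.00

Profit-interest units total: 73.
Unconstrained shares: Vance 1,045,479.4521; Becker 326,712.3288; Halvorsen 849,452.0548; Nwosu 1,241,506.8493; Andrade 1,306,849.3151.
Cap binds for Vance ($627,290.00), Andrade ($810,250.00); remaining pool $3,332,460.00 reallocated over remaining profit-interest units 37.
Redistributed shares: Becker 450,332.4324 → $450,332.43; Halvorsen 1,170,864.3243 → $1,170,864.32; Nwosu 1,711,263.2432 → $1,711,263.24.
Rounding difference +$0.01 applied to Nwosu → $1,711,263.25.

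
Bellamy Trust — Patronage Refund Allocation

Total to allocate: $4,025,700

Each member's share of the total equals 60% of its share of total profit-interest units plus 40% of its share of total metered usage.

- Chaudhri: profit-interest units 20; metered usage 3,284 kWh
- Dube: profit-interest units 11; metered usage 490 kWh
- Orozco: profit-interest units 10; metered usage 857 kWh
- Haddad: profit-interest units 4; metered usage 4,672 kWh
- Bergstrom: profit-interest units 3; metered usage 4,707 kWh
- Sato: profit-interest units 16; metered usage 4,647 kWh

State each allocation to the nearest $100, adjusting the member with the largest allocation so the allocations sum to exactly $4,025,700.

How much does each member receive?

Chaudhri: $1,038,300 · Dube: $457,400 · Orozco: $451,400 · Haddad: $554,200 · Bergstrom: $519,500 · Sato: $1,004,900

Profit-interest units total 64; metered usage total 18,657.
Combined weights (60% profit-interest units + 40% metered usage): Chaudhri 0.2579; Dube 0.1136; Orozco 0.1121; Haddad 0.1377; Bergstrom 0.1290; Sato 0.2496.
Raw shares: Chaudhri 1,038,259.79; Dube 457,442.06; Orozco 451,376.78; Haddad 554,202.65; Bergstrom 519,482.55; Sato 1,004,936.16.
After rounding ($100): Chaudhri $1,038,300; Dube $457,400; Orozco $451,400; Haddad $554,200; Bergstrom $519,500; Sato $1,004,900. Sum = $4,025,700.
Sum already equals the total — no adjustment.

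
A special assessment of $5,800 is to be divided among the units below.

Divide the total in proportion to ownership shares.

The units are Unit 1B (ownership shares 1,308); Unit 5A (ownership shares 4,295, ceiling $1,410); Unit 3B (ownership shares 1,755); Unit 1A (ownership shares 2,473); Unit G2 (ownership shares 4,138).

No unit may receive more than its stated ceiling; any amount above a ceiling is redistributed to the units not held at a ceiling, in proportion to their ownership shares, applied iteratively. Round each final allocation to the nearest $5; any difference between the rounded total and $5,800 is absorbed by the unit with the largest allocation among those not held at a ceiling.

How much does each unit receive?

Unit 1B: $595 · Unit 5A: $1,410 · Unit 3B: $795 · Unit 1A: $1,120 · Unit G2: $1,880

Ownership shares total: 13,969.
Proportional shares (ignoring caps): Unit 1B 543.09; Unit 5A 1,783.31; Unit 3B 728.68; Unit 1A 1,026.80; Unit G2 1,718.12.
Capped: Unit 5A ($1,410); residual $4,390 reallocated over remaining ownership shares 9,674.
Redistributed shares: Unit 1B 593.56 → $595; Unit 3B 796.41 → $795; Unit 1A 1,122.23 → $1,120; Unit G2 1,877.80 → $1,880.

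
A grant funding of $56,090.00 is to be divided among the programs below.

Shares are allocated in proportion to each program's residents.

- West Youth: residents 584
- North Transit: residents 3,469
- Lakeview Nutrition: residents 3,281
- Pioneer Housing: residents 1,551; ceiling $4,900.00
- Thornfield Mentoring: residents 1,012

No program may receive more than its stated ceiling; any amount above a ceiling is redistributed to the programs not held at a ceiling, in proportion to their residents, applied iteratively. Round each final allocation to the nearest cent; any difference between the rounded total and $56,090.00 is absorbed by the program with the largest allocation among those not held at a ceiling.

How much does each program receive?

Combined residents = 9,897.
Pro-rata shares before constraints: West Youth 3,309.7464; North Transit 19,660.1202; Lakeview Nutrition 18,594.6539; Pioneer Housing 8,790.0970; Thornfield Mentoring 5,735.3824.
Capped: Pioneer Housing ($4,900.00); balance $51,190.00 reallocated over remaining residents 8,346.
Shares after redistribution: West Youth 3,581.9506 → $3,581.95; North Transit 21,277.0321 → $21,277.03; Lakeview Nutrition 20,123.9384 → $20,123.94; Thornfield Mentoring 6,207.0788 → $6,207.08.

West Youth: $3,581.95 · North Transit: $21,277.03 · Lakeview Nutrition: $20,123.94 · Pioneer Housing: $4,900.00 · Thornfield Mentoring: $6,207.08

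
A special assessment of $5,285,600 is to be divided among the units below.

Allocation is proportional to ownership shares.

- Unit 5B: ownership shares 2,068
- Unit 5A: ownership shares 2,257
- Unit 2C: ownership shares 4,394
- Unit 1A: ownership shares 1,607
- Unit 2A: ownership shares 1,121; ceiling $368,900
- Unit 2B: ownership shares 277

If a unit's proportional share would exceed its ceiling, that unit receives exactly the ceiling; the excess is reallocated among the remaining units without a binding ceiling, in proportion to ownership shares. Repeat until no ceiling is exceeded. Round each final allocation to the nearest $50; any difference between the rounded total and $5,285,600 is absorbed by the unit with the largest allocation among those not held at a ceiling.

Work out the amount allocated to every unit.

Unit 5B: $958,950; Unit 5A: $1,046,600; Unit 2C: $2,037,500; Unit 1A: $745,200; Unit 2A: $368,900; Unit 2B: $128,450

Ownership shares total: 11,724.
Pro-rata shares before constraints: Unit 5B 932,328.63; Unit 5A 1,017,536.61; Unit 2C 1,980,972.91; Unit 1A 724,493.28; Unit 2A 505,387.04; Unit 2B 124,881.54.
Cap binds for Unit 2A ($368,900); residual $4,916,700 reallocated over remaining ownership shares 10,603.
Remaining shares: Unit 5B 958,948.94 → $958,950; Unit 5A 1,046,589.82 → $1,046,600; Unit 2C 2,037,534.64 → $2,037,550; Unit 1A 745,179.37 → $745,200; Unit 2B 128,447.22 → $128,450.
Rounding difference −$50 applied to Unit 2C → $2,037,500.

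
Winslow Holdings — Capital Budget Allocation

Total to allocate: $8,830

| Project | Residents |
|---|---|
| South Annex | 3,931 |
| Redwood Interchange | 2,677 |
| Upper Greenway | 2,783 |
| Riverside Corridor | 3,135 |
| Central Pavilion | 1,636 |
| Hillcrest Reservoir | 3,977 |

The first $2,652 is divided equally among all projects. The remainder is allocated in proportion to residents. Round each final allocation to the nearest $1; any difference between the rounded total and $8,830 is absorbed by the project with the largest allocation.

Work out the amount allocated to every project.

Equal tier: $2,652 ÷ 6 = $442 apiece.
Remainder $6,178 by residents (total 18,139): South Annex 1,338.87 → $1,339; Redwood Interchange 911.77 → $912; Upper Greenway 947.87 → $948; Riverside Corridor 1,067.76 → $1,068; Central Pavilion 557.21 → $557; Hillcrest Reservoir 1,354.53 → $1,355.
Rounding difference −$1 on remainder applied to Hillcrest Reservoir.
Totals: South Annex $442 + $1,339 = $1,781; Redwood Interchange $442 + $912 = $1,354; Upper Greenway $442 + $948 = $1,390; Riverside Corridor $442 + $1,068 = $1,510; Central Pavilion $442 + $557 = $999; Hillcrest Reservoir $442 + $1,354 = $1,796.

South Annex: $1,781; Redwood Interchange: $1,354; Upper Greenway: $1,390; Riverside Corridor: $1,510; Central Pavilion: $999; Hillcrest Reservoir: $1,796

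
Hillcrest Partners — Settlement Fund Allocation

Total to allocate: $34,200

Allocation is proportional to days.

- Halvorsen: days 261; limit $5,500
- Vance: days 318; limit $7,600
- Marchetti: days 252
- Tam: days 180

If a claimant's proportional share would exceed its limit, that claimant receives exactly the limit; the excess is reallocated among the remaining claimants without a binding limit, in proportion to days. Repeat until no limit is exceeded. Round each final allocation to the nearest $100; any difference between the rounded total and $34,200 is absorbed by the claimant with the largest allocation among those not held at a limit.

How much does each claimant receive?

Halvorsen: $5,500; Vance: $7,600; Marchetti: $12,300; Tam: $8,800

Sum of days: 1,011.
Pro-rata shares before constraints: Halvorsen 8,829.08; Vance 10,757.27; Marchetti 8,524.63; Tam 6,089.02.
Capped: Halvorsen ($5,500), Vance ($7,600); residual $21,100 reallocated over remaining days 432.
Redistributed shares: Marchetti 12,308.33 → $12,300; Tam 8,791.67 → $8,800.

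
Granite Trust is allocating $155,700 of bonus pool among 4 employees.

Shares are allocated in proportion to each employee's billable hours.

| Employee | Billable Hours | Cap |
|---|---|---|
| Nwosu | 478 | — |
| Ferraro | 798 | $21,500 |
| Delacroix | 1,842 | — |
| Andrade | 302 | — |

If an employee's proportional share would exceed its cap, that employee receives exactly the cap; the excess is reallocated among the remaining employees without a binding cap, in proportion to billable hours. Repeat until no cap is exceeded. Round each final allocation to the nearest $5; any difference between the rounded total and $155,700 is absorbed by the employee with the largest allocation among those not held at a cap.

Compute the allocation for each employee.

Nwosu: $24,465; Ferraro: $21,500; Delacroix: $94,280; Andrade: $15,455

Billable hours total: 3,420.
Proportional shares (ignoring caps): Nwosu 21,761.58; Ferraro 36,330.00; Delacroix 83,859.47; Andrade 13,748.95.
Held at cap: Ferraro ($21,500); remaining pool $134,200 reallocated over remaining billable hours 2,622.
Shares after redistribution: Nwosu 24,465.14 → $24,465; Delacroix 94,277.80 → $94,280; Andrade 15,457.06 → $15,455.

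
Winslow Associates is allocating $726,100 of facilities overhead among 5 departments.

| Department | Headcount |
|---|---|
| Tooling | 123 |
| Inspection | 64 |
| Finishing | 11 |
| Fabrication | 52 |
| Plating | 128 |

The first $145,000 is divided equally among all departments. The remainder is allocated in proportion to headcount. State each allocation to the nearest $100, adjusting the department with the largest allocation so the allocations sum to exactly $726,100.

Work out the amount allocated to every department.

Tooling: $218,100; Inspection: $127,400; Finishing: $45,900; Fabrication: $108,900; Plating: $225,800

First tranche $145,000 split equally: $29,000 each.
Remainder $581,100 by headcount (total 378): Tooling 189,088.10 → $189,100; Inspection 98,387.30 → $98,400; Finishing 16,910.32 → $16,900; Fabrication 79,939.68 → $79,900; Plating 196,774.60 → $196,800.
Totals: Tooling $29,000 + $189,100 = $218,100; Inspection $29,000 + $98,400 = $127,400; Finishing $29,000 + $16,900 = $45,900; Fabrication $29,000 + $79,900 = $108,900; Plating $29,000 + $196,800 = $225,800.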